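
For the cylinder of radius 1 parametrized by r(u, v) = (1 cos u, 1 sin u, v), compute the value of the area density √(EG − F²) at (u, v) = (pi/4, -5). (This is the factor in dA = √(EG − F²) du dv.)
√(EG − F²)|_{(pi/4, -5)} = 1

E = 1, F = 0, G = 1, so EG − F² = 1. Taking the positive square root: √(EG − F²) = 1. At (u, v) = (pi/4, -5): 1.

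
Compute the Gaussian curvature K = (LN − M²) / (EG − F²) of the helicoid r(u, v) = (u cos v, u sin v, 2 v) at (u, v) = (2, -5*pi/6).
K = -1/16

Coefficients of the first fundamental form: E = 1, F = 0, G = u^2 + 4.
Coefficients of the second fundamental form: L = 0, M = -2/sqrt(u^2 + 4), N = 0.
Assemble K = (LN − M²)/(EG − F²) = -4/(u^2 + 4)^2. At (u, v) = (2, -5*pi/6): K = -1/16.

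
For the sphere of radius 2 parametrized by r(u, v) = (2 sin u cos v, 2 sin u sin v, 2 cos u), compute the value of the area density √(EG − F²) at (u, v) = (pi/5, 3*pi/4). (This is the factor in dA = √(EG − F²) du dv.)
√(EG − F²)|_{(pi/5, 3*pi/4)} = sqrt(10 - 2*sqrt(5))

E = 4, F = 0, G = 4*sin(u)^2, so EG − F² = 16*sin(u)^2. Taking the positive square root: √(EG − F²) = 4*Abs(sin(u)). At (u, v) = (pi/5, 3*pi/4): sqrt(10 - 2*sqrt(5)).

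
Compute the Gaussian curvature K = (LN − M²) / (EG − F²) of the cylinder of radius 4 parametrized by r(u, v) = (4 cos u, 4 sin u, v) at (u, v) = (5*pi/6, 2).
K = 0

Coefficients of the first fundamental form: E = 16, F = 0, G = 1.
Coefficients of the second fundamental form: L = -4, M = 0, N = 0.
Assemble K = (LN − M²)/(EG − F²) = 0. At (u, v) = (5*pi/6, 2): K = 0.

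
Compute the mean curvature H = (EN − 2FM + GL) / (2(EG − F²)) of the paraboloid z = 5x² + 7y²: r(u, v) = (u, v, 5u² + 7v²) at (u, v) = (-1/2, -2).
H = 1369*sqrt(10)/24300

With E = 100*u^2 + 1, F = 140*u*v, G = 196*v^2 + 1, L = 10/sqrt(100*u^2 + 196*v^2 + 1), M = 0, N = 14/sqrt(100*u^2 + 196*v^2 + 1), assemble
  H = (EN − 2FM + GL) / (2(EG − F²)) = 4*(175*u^2 + 245*v^2 + 3)/(100*u^2 + 196*v^2 + 1)^(3/2).
At (u, v) = (-1/2, -2): H = 1369*sqrt(10)/24300.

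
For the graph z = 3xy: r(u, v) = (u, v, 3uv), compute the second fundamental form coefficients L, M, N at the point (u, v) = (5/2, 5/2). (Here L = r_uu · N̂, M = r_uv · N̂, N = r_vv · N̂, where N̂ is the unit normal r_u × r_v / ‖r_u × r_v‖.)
L = 0;  M = 3*sqrt(454)/227;  N = 0

Compute the unit normal N̂(u, v) = (-3*v/sqrt(9*u^2 + 9*v^2 + 1), -3*u/sqrt(9*u^2 + 9*v^2 + 1), 1/sqrt(9*u^2 + 9*v^2 + 1)), and the second partials r_uu, r_uv, r_vv. Take dot products:
  L(u, v) = r_uu · N̂ = 0,
  M(u, v) = r_uv · N̂ = 3/sqrt(9*u^2 + 9*v^2 + 1),
  N(u, v) = r_vv · N̂ = 0.
Evaluating at (u, v) = (5/2, 5/2):
  L = 0, M = 3*sqrt(454)/227, N = 0.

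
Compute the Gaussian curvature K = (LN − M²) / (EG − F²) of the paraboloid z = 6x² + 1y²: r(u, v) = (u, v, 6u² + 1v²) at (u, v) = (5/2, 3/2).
K = 6/207025

Coefficients of the first fundamental form: E = 144*u^2 + 1, F = 24*u*v, G = 4*v^2 + 1.
Coefficients of the second fundamental form: L = 12/sqrt(144*u^2 + 4*v^2 + 1), M = 0, N = 2/sqrt(144*u^2 + 4*v^2 + 1).
Assemble K = (LN − M²)/(EG − F²) = 24/(20736*u^4 + 1152*u^2*v^2 + 288*u^2 + 16*v^4 + 8*v^2 + 1). At (u, v) = (5/2, 3/2): K = 6/207025.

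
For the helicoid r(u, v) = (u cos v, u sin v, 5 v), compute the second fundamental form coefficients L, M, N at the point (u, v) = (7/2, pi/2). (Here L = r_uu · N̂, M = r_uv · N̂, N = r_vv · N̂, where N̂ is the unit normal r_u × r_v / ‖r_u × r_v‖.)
L = 0;  M = -10*sqrt(149)/149;  N = 0

Compute the unit normal N̂(u, v) = (5*sin(v)/sqrt(u^2 + 25), -5*cos(v)/sqrt(u^2 + 25), u/sqrt(u^2 + 25)), and the second partials r_uu, r_uv, r_vv. Take dot products:
  L(u, v) = r_uu · N̂ = 0,
  M(u, v) = r_uv · N̂ = -5/sqrt(u^2 + 25),
  N(u, v) = r_vv · N̂ = 0.
Evaluating at (u, v) = (7/2, pi/2):
  L = 0, M = -10*sqrt(149)/149, N = 0.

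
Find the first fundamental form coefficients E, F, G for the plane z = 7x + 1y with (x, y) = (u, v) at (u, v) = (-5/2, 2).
E = 50;  F = 7;  G = 2

Partials: r_u = (1, 0, 7), r_v = (0, 1, 1). As functions of (u, v):
  E = r_u · r_u = 50,
  F = r_u · r_v = 7,
  G = r_v · r_v = 2.
Evaluating at (u, v) = (-5/2, 2): E = 50, F = 7, G = 2.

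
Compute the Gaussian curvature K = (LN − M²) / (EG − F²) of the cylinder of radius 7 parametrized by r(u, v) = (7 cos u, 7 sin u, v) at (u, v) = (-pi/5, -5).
K = 0

Coefficients of the first fundamental form: E = 49, F = 0, G = 1.
Coefficients of the second fundamental form: L = -7, M = 0, N = 0.
Assemble K = (LN − M²)/(EG − F²) = 0. At (u, v) = (-pi/5, -5): K = 0.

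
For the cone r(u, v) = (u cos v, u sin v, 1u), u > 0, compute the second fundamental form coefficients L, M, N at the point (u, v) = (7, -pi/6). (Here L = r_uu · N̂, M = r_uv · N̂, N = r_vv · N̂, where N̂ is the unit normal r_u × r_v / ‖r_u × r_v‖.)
L = 0;  M = 0;  N = 7*sqrt(2)/2

Compute the unit normal N̂(u, v) = (-sqrt(2)*u*cos(v)/(2*Abs(u)), -sqrt(2)*u*sin(v)/(2*Abs(u)), sqrt(2)*u/(2*Abs(u))), and the second partials r_uu, r_uv, r_vv. Take dot products:
  L(u, v) = r_uu · N̂ = 0,
  M(u, v) = r_uv · N̂ = 0,
  N(u, v) = r_vv · N̂ = sqrt(2)*u^2/(2*Abs(u)).
Evaluating at (u, v) = (7, -pi/6):
  L = 0, M = 0, N = 7*sqrt(2)/2.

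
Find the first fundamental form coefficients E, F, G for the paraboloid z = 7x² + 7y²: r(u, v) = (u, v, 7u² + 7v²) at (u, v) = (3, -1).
E = 1765;  F = -588;  G = 197

Partials: r_u = (1, 0, 14*u), r_v = (0, 1, 14*v). As functions of (u, v):
  E = r_u · r_u = 196*u^2 + 1,
  F = r_u · r_v = 196*u*v,
  G = r_v · r_v = 196*v^2 + 1.
Evaluating at (u, v) = (3, -1): E = 1765, F = -588, G = 197.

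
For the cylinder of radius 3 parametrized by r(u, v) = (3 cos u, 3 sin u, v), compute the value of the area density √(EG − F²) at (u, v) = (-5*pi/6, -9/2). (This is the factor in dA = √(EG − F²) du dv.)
√(EG − F²)|_{(-5*pi/6, -9/2)} = 3

E = 9, F = 0, G = 1, so EG − F² = 9. Taking the positive square root: √(EG − F²) = 3. At (u, v) = (-5*pi/6, -9/2): 3.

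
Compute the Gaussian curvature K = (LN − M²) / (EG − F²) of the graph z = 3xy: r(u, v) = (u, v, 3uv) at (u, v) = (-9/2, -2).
K = -144/769129

Coefficients of the first fundamental form: E = 9*v^2 + 1, F = 9*u*v, G = 9*u^2 + 1.
Coefficients of the second fundamental form: L = 0, M = 3/sqrt(9*u^2 + 9*v^2 + 1), N = 0.
Assemble K = (LN − M²)/(EG − F²) = -9/(81*u^4 + 162*u^2*v^2 + 18*u^2 + 81*v^4 + 18*v^2 + 1). At (u, v) = (-9/2, -2): K = -144/769129.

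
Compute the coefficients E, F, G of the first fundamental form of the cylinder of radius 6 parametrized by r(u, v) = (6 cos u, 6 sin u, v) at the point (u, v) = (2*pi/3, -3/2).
E = 36;  F = 0;  G = 1

Partials: r_u = (-6*sin(u), 6*cos(u), 0), r_v = (0, 0, 1). As functions of (u, v):
  E = r_u · r_u = 36,
  F = r_u · r_v = 0,
  G = r_v · r_v = 1.
Evaluating at (u, v) = (2*pi/3, -3/2): E = 36, F = 0, G = 1.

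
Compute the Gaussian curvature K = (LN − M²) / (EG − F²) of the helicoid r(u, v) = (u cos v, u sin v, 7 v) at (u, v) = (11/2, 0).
K = -784/100489

Coefficients of the first fundamental form: E = 1, F = 0, G = u^2 + 49.
Coefficients of the second fundamental form: L = 0, M = -7/sqrt(u^2 + 49), N = 0.
Assemble K = (LN − M²)/(EG − F²) = -49/(u^2 + 49)^2. At (u, v) = (11/2, 0): K = -784/100489.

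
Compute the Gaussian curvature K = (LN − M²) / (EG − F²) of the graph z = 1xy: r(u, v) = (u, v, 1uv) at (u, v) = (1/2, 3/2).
K = -4/49

Coefficients of the first fundamental form: E = v^2 + 1, F = u*v, G = u^2 + 1.
Coefficients of the second fundamental form: L = 0, M = 1/sqrt(u^2 + v^2 + 1), N = 0.
Assemble K = (LN − M²)/(EG − F²) = 1/((u^2*v^2 - (u^2 + 1)*(v^2 + 1))*(u^2 + v^2 + 1)). At (u, v) = (1/2, 3/2): K = -4/49.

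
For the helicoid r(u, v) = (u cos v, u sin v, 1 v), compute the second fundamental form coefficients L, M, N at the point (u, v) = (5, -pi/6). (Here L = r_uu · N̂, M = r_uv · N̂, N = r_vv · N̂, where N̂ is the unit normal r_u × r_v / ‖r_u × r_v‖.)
L = 0;  M = -sqrt(26)/26;  N = 0

Compute the unit normal N̂(u, v) = (sin(v)/sqrt(u^2 + 1), -cos(v)/sqrt(u^2 + 1), u/sqrt(u^2 + 1)), and the second partials r_uu, r_uv, r_vv. Take dot products:
  L(u, v) = r_uu · N̂ = 0,
  M(u, v) = r_uv · N̂ = -1/sqrt(u^2 + 1),
  N(u, v) = r_vv · N̂ = 0.
Evaluating at (u, v) = (5, -pi/6):
  L = 0, M = -sqrt(26)/26, N = 0.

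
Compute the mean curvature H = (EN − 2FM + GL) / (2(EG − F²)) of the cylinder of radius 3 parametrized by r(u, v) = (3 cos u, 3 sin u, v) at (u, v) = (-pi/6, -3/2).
H = -1/6

With E = 9, F = 0, G = 1, L = -3, M = 0, N = 0, assemble
  H = (EN − 2FM + GL) / (2(EG − F²)) = -1/6.
At (u, v) = (-pi/6, -3/2): H = -1/6.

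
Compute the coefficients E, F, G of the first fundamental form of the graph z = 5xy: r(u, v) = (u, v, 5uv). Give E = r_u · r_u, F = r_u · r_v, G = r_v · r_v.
E = 25*v^2 + 1;  F = 25*u*v;  G = 25*u^2 + 1

Compute partials: r_u = (1, 0, 5*v), r_v = (0, 1, 5*u). Then
  E = r_u · r_u = 25*v^2 + 1,
  F = r_u · r_v = 25*u*v,
  G = r_v · r_v = 25*u^2 + 1.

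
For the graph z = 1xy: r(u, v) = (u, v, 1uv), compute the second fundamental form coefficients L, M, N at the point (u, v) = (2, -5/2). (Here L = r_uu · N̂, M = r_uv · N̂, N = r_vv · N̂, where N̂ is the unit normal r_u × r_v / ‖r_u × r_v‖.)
L = 0;  M = 2*sqrt(5)/15;  N = 0

Compute the unit normal N̂(u, v) = (-v/sqrt(u^2 + v^2 + 1), -u/sqrt(u^2 + v^2 + 1), 1/sqrt(u^2 + v^2 + 1)), and the second partials r_uu, r_uv, r_vv. Take dot products:
  L(u, v) = r_uu · N̂ = 0,
  M(u, v) = r_uv · N̂ = 1/sqrt(u^2 + v^2 + 1),
  N(u, v) = r_vv · N̂ = 0.
Evaluating at (u, v) = (2, -5/2):
  L = 0, M = 2*sqrt(5)/15, N = 0.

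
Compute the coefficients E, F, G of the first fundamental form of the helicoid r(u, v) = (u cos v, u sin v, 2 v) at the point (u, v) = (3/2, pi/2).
E = 1;  F = 0;  G = 25/4

Partials: r_u = (cos(v), sin(v), 0), r_v = (-u*sin(v), u*cos(v), 2). As functions of (u, v):
  E = r_u · r_u = 1,
  F = r_u · r_v = 0,
  G = r_v · r_v = u^2 + 4.
Evaluating at (u, v) = (3/2, pi/2): E = 1, F = 0, G = 25/4.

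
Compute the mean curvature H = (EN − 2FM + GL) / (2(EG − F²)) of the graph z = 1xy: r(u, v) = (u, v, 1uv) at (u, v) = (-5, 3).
H = 3*sqrt(35)/245

With E = v^2 + 1, F = u*v, G = u^2 + 1, L = 0, M = 1/sqrt(u^2 + v^2 + 1), N = 0, assemble
  H = (EN − 2FM + GL) / (2(EG − F²)) = -u*v/(u^2 + v^2 + 1)^(3/2).
At (u, v) = (-5, 3): H = 3*sqrt(35)/245.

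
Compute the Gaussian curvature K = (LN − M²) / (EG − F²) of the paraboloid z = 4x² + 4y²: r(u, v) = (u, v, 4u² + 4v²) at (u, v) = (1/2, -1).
K = 64/6561

Coefficients of the first fundamental form: E = 64*u^2 + 1, F = 64*u*v, G = 64*v^2 + 1.
Coefficients of the second fundamental form: L = 8/sqrt(64*u^2 + 64*v^2 + 1), M = 0, N = 8/sqrt(64*u^2 + 64*v^2 + 1).
Assemble K = (LN − M²)/(EG − F²) = 64/(4096*u^4 + 8192*u^2*v^2 + 128*u^2 + 4096*v^4 + 128*v^2 + 1). At (u, v) = (1/2, -1): K = 64/6561.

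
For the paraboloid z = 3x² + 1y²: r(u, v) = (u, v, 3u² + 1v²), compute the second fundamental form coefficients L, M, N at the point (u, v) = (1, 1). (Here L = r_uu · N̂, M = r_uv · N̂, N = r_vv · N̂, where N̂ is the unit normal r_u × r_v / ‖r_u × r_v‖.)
L = 6*sqrt(41)/41;  M = 0;  N = 2*sqrt(41)/41

Compute the unit normal N̂(u, v) = (-6*u/sqrt(36*u^2 + 4*v^2 + 1), -2*v/sqrt(36*u^2 + 4*v^2 + 1), 1/sqrt(36*u^2 + 4*v^2 + 1)), and the second partials r_uu, r_uv, r_vv. Take dot products:
  L(u, v) = r_uu · N̂ = 6/sqrt(36*u^2 + 4*v^2 + 1),
  M(u, v) = r_uv · N̂ = 0,
  N(u, v) = r_vv · N̂ = 2/sqrt(36*u^2 + 4*v^2 + 1).
Evaluating at (u, v) = (1, 1):
  L = 6*sqrt(41)/41, M = 0, N = 2*sqrt(41)/41.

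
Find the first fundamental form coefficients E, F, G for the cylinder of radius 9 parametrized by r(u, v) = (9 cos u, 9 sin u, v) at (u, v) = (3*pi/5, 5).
E = 81;  F = 0;  G = 1

Partials: r_u = (-9*sin(u), 9*cos(u), 0), r_v = (0, 0, 1). As functions of (u, v):
  E = r_u · r_u = 81,
  F = r_u · r_v = 0,
  G = r_v · r_v = 1.
Evaluating at (u, v) = (3*pi/5, 5): E = 81, F = 0, G = 1.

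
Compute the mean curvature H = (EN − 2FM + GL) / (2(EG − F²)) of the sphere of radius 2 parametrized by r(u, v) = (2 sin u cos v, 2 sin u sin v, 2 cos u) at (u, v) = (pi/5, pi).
H = -1/2

With E = 4, F = 0, G = 4*sin(u)^2, L = -2*sin(u)/Abs(sin(u)), M = 0, N = -2*sin(u)^3/Abs(sin(u)), assemble
  H = (EN − 2FM + GL) / (2(EG − F²)) = -sin(u)/(2*Abs(sin(u))).
At (u, v) = (pi/5, pi): H = -1/2.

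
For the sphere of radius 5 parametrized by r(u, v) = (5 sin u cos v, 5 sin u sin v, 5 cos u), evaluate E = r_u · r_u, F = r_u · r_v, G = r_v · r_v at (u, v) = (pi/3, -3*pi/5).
E = 25;  F = 0;  G = 75/4

Partials: r_u = (5*cos(u)*cos(v), 5*sin(v)*cos(u), -5*sin(u)), r_v = (-5*sin(u)*sin(v), 5*sin(u)*cos(v), 0). As functions of (u, v):
  E = r_u · r_u = 25,
  F = r_u · r_v = 0,
  G = r_v · r_v = 25*sin(u)^2.
Evaluating at (u, v) = (pi/3, -3*pi/5): E = 25, F = 0, G = 75/4.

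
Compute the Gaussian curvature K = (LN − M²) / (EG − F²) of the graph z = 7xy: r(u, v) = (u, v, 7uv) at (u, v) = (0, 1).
K = -49/2500

Coefficients of the first fundamental form: E = 49*v^2 + 1, F = 49*u*v, G = 49*u^2 + 1.
Coefficients of the second fundamental form: L = 0, M = 7/sqrt(49*u^2 + 49*v^2 + 1), N = 0.
Assemble K = (LN − M²)/(EG − F²) = -49/(2401*u^4 + 4802*u^2*v^2 + 98*u^2 + 2401*v^4 + 98*v^2 + 1). At (u, v) = (0, 1): K = -49/2500.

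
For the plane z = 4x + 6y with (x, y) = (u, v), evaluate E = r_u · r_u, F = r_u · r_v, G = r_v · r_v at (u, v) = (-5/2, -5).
E = 17;  F = 24;  G = 37

Partials: r_u = (1, 0, 4), r_v = (0, 1, 6). As functions of (u, v):
  E = r_u · r_u = 17,
  F = r_u · r_v = 24,
  G = r_v · r_v = 37.
Evaluating at (u, v) = (-5/2, -5): E = 17, F = 24, G = 37.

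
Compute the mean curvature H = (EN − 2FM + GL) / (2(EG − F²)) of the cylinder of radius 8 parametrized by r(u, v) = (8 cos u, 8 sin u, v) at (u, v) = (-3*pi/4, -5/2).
H = -1/16

With E = 64, F = 0, G = 1, L = -8, M = 0, N = 0, assemble
  H = (EN − 2FM + GL) / (2(EG − F²)) = -1/16.
At (u, v) = (-3*pi/4, -5/2): H = -1/16.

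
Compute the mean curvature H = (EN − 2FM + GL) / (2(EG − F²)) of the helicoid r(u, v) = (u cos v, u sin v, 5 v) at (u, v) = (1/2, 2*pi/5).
H = 0

With E = 1, F = 0, G = u^2 + 25, L = 0, M = -5/sqrt(u^2 + 25), N = 0, assemble
  H = (EN − 2FM + GL) / (2(EG − F²)) = 0.
At (u, v) = (1/2, 2*pi/5): H = 0.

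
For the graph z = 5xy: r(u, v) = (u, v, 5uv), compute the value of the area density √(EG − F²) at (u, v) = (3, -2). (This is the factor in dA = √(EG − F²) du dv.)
√(EG − F²)|_{(3, -2)} = sqrt(326)

E = 25*v^2 + 1, F = 25*u*v, G = 25*u^2 + 1, so EG − F² = 25*u^2 + 25*v^2 + 1. Taking the positive square root: √(EG − F²) = sqrt(25*u^2 + 25*v^2 + 1). At (u, v) = (3, -2): sqrt(326).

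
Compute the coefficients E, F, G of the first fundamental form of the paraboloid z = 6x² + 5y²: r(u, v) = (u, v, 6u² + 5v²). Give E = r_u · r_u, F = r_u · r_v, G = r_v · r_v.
E = 144*u^2 + 1;  F = 120*u*v;  G = 100*v^2 + 1

Compute partials: r_u = (1, 0, 12*u), r_v = (0, 1, 10*v). Then
  E = r_u · r_u = 144*u^2 + 1,
  F = r_u · r_v = 120*u*v,
  G = r_v · r_v = 100*v^2 + 1.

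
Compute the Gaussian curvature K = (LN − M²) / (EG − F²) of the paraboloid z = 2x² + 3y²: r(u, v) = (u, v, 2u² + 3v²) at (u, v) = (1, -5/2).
K = 6/14641

Coefficients of the first fundamental form: E = 16*u^2 + 1, F = 24*u*v, G = 36*v^2 + 1.
Coefficients of the second fundamental form: L = 4/sqrt(16*u^2 + 36*v^2 + 1), M = 0, N = 6/sqrt(16*u^2 + 36*v^2 + 1).
Assemble K = (LN − M²)/(EG − F²) = 24/(256*u^4 + 1152*u^2*v^2 + 32*u^2 + 1296*v^4 + 72*v^2 + 1). At (u, v) = (1, -5/2): K = 6/14641.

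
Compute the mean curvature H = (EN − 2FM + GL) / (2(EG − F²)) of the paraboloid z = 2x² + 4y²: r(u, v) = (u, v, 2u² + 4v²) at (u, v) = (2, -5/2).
H = 118*sqrt(465)/24025

With E = 16*u^2 + 1, F = 32*u*v, G = 64*v^2 + 1, L = 4/sqrt(16*u^2 + 64*v^2 + 1), M = 0, N = 8/sqrt(16*u^2 + 64*v^2 + 1), assemble
  H = (EN − 2FM + GL) / (2(EG − F²)) = 2*(32*u^2 + 64*v^2 + 3)/(16*u^2 + 64*v^2 + 1)^(3/2).
At (u, v) = (2, -5/2): H = 118*sqrt(465)/24025.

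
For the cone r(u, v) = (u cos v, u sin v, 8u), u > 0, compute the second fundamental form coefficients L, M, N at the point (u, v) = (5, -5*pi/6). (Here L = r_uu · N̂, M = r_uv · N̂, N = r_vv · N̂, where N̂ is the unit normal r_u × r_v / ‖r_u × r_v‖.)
L = 0;  M = 0;  N = 8*sqrt(65)/13

Compute the unit normal N̂(u, v) = (-8*sqrt(65)*u*cos(v)/(65*Abs(u)), -8*sqrt(65)*u*sin(v)/(65*Abs(u)), sqrt(65)*u/(65*Abs(u))), and the second partials r_uu, r_uv, r_vv. Take dot products:
  L(u, v) = r_uu · N̂ = 0,
  M(u, v) = r_uv · N̂ = 0,
  N(u, v) = r_vv · N̂ = 8*sqrt(65)*u^2/(65*Abs(u)).
Evaluating at (u, v) = (5, -5*pi/6):
  L = 0, M = 0, N = 8*sqrt(65)/13.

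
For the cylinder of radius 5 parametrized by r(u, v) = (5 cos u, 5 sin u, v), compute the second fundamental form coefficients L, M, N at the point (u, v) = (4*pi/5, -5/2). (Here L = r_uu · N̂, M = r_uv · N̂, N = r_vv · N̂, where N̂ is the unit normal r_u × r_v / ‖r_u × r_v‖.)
L = -5;  M = 0;  N = 0

Compute the unit normal N̂(u, v) = (cos(u), sin(u), 0), and the second partials r_uu, r_uv, r_vv. Take dot products:
  L(u, v) = r_uu · N̂ = -5,
  M(u, v) = r_uv · N̂ = 0,
  N(u, v) = r_vv · N̂ = 0.
Evaluating at (u, v) = (4*pi/5, -5/2):
  L = -5, M = 0, N = 0.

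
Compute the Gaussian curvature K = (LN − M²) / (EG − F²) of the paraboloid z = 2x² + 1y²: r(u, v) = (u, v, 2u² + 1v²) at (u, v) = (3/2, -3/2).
K = 2/529

Coefficients of the first fundamental form: E = 16*u^2 + 1, F = 8*u*v, G = 4*v^2 + 1.
Coefficients of the second fundamental form: L = 4/sqrt(16*u^2 + 4*v^2 + 1), M = 0, N = 2/sqrt(16*u^2 + 4*v^2 + 1).
Assemble K = (LN − M²)/(EG − F²) = 8/(256*u^4 + 128*u^2*v^2 + 32*u^2 + 16*v^4 + 8*v^2 + 1). At (u, v) = (3/2, -3/2): K = 2/529.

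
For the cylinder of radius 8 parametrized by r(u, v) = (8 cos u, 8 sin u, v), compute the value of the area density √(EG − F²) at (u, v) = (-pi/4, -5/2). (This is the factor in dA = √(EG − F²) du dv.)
√(EG − F²)|_{(-pi/4, -5/2)} = 8

E = 64, F = 0, G = 1, so EG − F² = 64. Taking the positive square root: √(EG − F²) = 8. At (u, v) = (-pi/4, -5/2): 8.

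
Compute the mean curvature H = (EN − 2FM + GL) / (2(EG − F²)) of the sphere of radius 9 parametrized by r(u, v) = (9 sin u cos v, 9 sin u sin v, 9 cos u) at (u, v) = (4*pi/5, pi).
H = -1/9

With E = 81, F = 0, G = 81*sin(u)^2, L = -9*sin(u)/Abs(sin(u)), M = 0, N = -9*sin(u)^3/Abs(sin(u)), assemble
  H = (EN − 2FM + GL) / (2(EG − F²)) = -sin(u)/(9*Abs(sin(u))).
At (u, v) = (4*pi/5, pi): H = -1/9.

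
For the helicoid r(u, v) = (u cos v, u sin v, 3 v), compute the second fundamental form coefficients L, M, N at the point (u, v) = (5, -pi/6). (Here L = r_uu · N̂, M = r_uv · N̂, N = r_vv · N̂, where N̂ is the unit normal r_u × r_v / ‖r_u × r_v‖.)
L = 0;  M = -3*sqrt(34)/34;  N = 0

Compute the unit normal N̂(u, v) = (3*sin(v)/sqrt(u^2 + 9), -3*cos(v)/sqrt(u^2 + 9), u/sqrt(u^2 + 9)), and the second partials r_uu, r_uv, r_vv. Take dot products:
  L(u, v) = r_uu · N̂ = 0,
  M(u, v) = r_uv · N̂ = -3/sqrt(u^2 + 9),
  N(u, v) = r_vv · N̂ = 0.
Evaluating at (u, v) = (5, -pi/6):
  L = 0, M = -3*sqrt(34)/34, N = 0.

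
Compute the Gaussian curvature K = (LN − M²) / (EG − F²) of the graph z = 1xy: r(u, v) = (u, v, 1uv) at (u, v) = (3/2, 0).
K = -16/169

Coefficients of the first fundamental form: E = v^2 + 1, F = u*v, G = u^2 + 1.
Coefficients of the second fundamental form: L = 0, M = 1/sqrt(u^2 + v^2 + 1), N = 0.
Assemble K = (LN − M²)/(EG − F²) = 1/((u^2*v^2 - (u^2 + 1)*(v^2 + 1))*(u^2 + v^2 + 1)). At (u, v) = (3/2, 0): K = -16/169.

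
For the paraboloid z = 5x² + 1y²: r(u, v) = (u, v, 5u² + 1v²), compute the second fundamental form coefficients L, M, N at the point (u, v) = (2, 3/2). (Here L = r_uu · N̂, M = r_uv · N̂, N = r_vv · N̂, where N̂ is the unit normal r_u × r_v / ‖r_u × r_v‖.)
L = sqrt(410)/41;  M = 0;  N = sqrt(410)/205

Compute the unit normal N̂(u, v) = (-10*u/sqrt(100*u^2 + 4*v^2 + 1), -2*v/sqrt(100*u^2 + 4*v^2 + 1), 1/sqrt(100*u^2 + 4*v^2 + 1)), and the second partials r_uu, r_uv, r_vv. Take dot products:
  L(u, v) = r_uu · N̂ = 10/sqrt(100*u^2 + 4*v^2 + 1),
  M(u, v) = r_uv · N̂ = 0,
  N(u, v) = r_vv · N̂ = 2/sqrt(100*u^2 + 4*v^2 + 1).
Evaluating at (u, v) = (2, 3/2):
  L = sqrt(410)/41, M = 0, N = sqrt(410)/205.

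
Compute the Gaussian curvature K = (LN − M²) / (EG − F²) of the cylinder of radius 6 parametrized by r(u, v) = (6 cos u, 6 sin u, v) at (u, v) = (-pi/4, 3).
K = 0

Coefficients of the first fundamental form: E = 36, F = 0, G = 1.
Coefficients of the second fundamental form: L = -6, M = 0, N = 0.
Assemble K = (LN − M²)/(EG − F²) = 0. At (u, v) = (-pi/4, 3): K = 0.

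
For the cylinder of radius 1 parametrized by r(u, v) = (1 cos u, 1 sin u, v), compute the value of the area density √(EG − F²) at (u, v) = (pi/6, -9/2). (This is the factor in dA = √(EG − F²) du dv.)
√(EG − F²)|_{(pi/6, -9/2)} = 1

E = 1, F = 0, G = 1, so EG − F² = 1. Taking the positive square root: √(EG − F²) = 1. At (u, v) = (pi/6, -9/2): 1.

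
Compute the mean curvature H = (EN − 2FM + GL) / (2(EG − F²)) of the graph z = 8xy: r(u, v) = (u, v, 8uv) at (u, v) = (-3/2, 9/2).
H = 3456*sqrt(1441)/2076481

With E = 64*v^2 + 1, F = 64*u*v, G = 64*u^2 + 1, L = 0, M = 8/sqrt(64*u^2 + 64*v^2 + 1), N = 0, assemble
  H = (EN − 2FM + GL) / (2(EG − F²)) = -512*u*v/(64*u^2 + 64*v^2 + 1)^(3/2).
At (u, v) = (-3/2, 9/2): H = 3456*sqrt(1441)/2076481.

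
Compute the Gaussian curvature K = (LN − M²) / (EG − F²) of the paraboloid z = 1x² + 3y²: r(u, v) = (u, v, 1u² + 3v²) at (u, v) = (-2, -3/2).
K = 3/2401

Coefficients of the first fundamental form: E = 4*u^2 + 1, F = 12*u*v, G = 36*v^2 + 1.
Coefficients of the second fundamental form: L = 2/sqrt(4*u^2 + 36*v^2 + 1), M = 0, N = 6/sqrt(4*u^2 + 36*v^2 + 1).
Assemble K = (LN − M²)/(EG − F²) = 12/(16*u^4 + 288*u^2*v^2 + 8*u^2 + 1296*v^4 + 72*v^2 + 1). At (u, v) = (-2, -3/2): K = 3/2401.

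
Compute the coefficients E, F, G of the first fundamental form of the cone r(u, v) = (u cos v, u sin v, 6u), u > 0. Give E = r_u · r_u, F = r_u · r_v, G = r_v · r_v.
E = 37;  F = 0;  G = u^2

Compute partials: r_u = (cos(v), sin(v), 6), r_v = (-u*sin(v), u*cos(v), 0). Then
  E = r_u · r_u = 37,
  F = r_u · r_v = 0,
  G = r_v · r_v = u^2.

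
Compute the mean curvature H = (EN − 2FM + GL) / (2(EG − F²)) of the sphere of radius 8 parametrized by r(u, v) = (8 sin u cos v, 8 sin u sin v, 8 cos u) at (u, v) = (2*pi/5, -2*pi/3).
H = -1/8

With E = 64, F = 0, G = 64*sin(u)^2, L = -8*sin(u)/Abs(sin(u)), M = 0, N = -8*sin(u)^3/Abs(sin(u)), assemble
  H = (EN − 2FM + GL) / (2(EG − F²)) = -sin(u)/(8*Abs(sin(u))).
At (u, v) = (2*pi/5, -2*pi/3): H = -1/8.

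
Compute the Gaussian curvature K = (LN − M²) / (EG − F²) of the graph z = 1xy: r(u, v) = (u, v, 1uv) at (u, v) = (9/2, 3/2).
K = -4/2209

Coefficients of the first fundamental form: E = v^2 + 1, F = u*v, G = u^2 + 1.
Coefficients of the second fundamental form: L = 0, M = 1/sqrt(u^2 + v^2 + 1), N = 0.
Assemble K = (LN − M²)/(EG − F²) = 1/((u^2*v^2 - (u^2 + 1)*(v^2 + 1))*(u^2 + v^2 + 1)). At (u, v) = (9/2, 3/2): K = -4/2209.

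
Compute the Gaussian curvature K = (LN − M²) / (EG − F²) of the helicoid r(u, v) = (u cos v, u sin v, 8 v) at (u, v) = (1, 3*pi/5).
K = -64/4225

Coefficients of the first fundamental form: E = 1, F = 0, G = u^2 + 64.
Coefficients of the second fundamental form: L = 0, M = -8/sqrt(u^2 + 64), N = 0.
Assemble K = (LN − M²)/(EG − F²) = -64/(u^2 + 64)^2. At (u, v) = (1, 3*pi/5): K = -64/4225.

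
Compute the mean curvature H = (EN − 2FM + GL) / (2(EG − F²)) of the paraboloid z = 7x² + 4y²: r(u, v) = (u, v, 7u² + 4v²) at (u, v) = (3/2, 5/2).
H = 4575*sqrt(842)/708964

With E = 196*u^2 + 1, F = 112*u*v, G = 64*v^2 + 1, L = 14/sqrt(196*u^2 + 64*v^2 + 1), M = 0, N = 8/sqrt(196*u^2 + 64*v^2 + 1), assemble
  H = (EN − 2FM + GL) / (2(EG − F²)) = (784*u^2 + 448*v^2 + 11)/(196*u^2 + 64*v^2 + 1)^(3/2).
At (u, v) = (3/2, 5/2): H = 4575*sqrt(842)/708964.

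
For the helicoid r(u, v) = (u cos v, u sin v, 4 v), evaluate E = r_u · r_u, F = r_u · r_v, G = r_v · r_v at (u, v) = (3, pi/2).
E = 1;  F = 0;  G = 25

Partials: r_u = (cos(v), sin(v), 0), r_v = (-u*sin(v), u*cos(v), 4). As functions of (u, v):
  E = r_u · r_u = 1,
  F = r_u · r_v = 0,
  G = r_v · r_v = u^2 + 16.
Evaluating at (u, v) = (3, pi/2): E = 1, F = 0, G = 25.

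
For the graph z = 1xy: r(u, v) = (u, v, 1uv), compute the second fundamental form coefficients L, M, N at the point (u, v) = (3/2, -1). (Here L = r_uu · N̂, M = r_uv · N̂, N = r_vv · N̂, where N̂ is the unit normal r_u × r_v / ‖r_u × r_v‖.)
L = 0;  M = 2*sqrt(17)/17;  N = 0

Compute the unit normal N̂(u, v) = (-v/sqrt(u^2 + v^2 + 1), -u/sqrt(u^2 + v^2 + 1), 1/sqrt(u^2 + v^2 + 1)), and the second partials r_uu, r_uv, r_vv. Take dot products:
  L(u, v) = r_uu · N̂ = 0,
  M(u, v) = r_uv · N̂ = 1/sqrt(u^2 + v^2 + 1),
  N(u, v) = r_vv · N̂ = 0.
Evaluating at (u, v) = (3/2, -1):
  L = 0, M = 2*sqrt(17)/17, N = 0.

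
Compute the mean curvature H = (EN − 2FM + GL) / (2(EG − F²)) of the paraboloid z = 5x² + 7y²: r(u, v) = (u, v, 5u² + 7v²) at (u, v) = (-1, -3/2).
H = 2917*sqrt(542)/293764

With E = 100*u^2 + 1, F = 140*u*v, G = 196*v^2 + 1, L = 10/sqrt(100*u^2 + 196*v^2 + 1), M = 0, N = 14/sqrt(100*u^2 + 196*v^2 + 1), assemble
  H = (EN − 2FM + GL) / (2(EG − F²)) = 4*(175*u^2 + 245*v^2 + 3)/(100*u^2 + 196*v^2 + 1)^(3/2).
At (u, v) = (-1, -3/2): H = 2917*sqrt(542)/293764.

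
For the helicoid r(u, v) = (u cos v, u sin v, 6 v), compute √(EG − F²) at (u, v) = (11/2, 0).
√(EG − F²)|_{(11/2, 0)} = sqrt(265)/2

E = 1, F = 0, G = u^2 + 36; EG − F² = u^2 + 36; √(EG − F²) = sqrt(u^2 + 36). At the given point: sqrt(265)/2.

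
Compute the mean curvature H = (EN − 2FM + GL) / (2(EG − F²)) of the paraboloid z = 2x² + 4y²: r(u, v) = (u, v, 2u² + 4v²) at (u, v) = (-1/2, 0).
H = 22*sqrt(5)/25

With E = 16*u^2 + 1, F = 32*u*v, G = 64*v^2 + 1, L = 4/sqrt(16*u^2 + 64*v^2 + 1), M = 0, N = 8/sqrt(16*u^2 + 64*v^2 + 1), assemble
  H = (EN − 2FM + GL) / (2(EG − F²)) = 2*(32*u^2 + 64*v^2 + 3)/(16*u^2 + 64*v^2 + 1)^(3/2).
At (u, v) = (-1/2, 0): H = 22*sqrt(5)/25.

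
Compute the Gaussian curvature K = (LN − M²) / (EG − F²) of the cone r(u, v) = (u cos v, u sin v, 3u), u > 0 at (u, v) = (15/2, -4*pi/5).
K = 0

Coefficients of the first fundamental form: E = 10, F = 0, G = u^2.
Coefficients of the second fundamental form: L = 0, M = 0, N = 3*sqrt(10)*u^2/(10*Abs(u)).
Assemble K = (LN − M²)/(EG − F²) = 0. At (u, v) = (15/2, -4*pi/5): K = 0.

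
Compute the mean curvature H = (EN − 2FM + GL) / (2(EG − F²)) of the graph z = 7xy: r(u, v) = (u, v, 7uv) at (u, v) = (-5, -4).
H = -343*sqrt(2010)/202005

With E = 49*v^2 + 1, F = 49*u*v, G = 49*u^2 + 1, L = 0, M = 7/sqrt(49*u^2 + 49*v^2 + 1), N = 0, assemble
  H = (EN − 2FM + GL) / (2(EG − F²)) = -343*u*v/(49*u^2 + 49*v^2 + 1)^(3/2).
At (u, v) = (-5, -4): H = -343*sqrt(2010)/202005.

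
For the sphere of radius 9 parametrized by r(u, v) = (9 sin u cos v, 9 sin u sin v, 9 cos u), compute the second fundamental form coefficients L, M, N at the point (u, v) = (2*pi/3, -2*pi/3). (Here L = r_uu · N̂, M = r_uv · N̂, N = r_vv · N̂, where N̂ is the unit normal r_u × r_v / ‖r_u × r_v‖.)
L = -9;  M = 0;  N = -27/4

Compute the unit normal N̂(u, v) = (sin(u)^2*cos(v)/Abs(sin(u)), sin(u)^2*sin(v)/Abs(sin(u)), sin(2*u)/(2*Abs(sin(u)))), and the second partials r_uu, r_uv, r_vv. Take dot products:
  L(u, v) = r_uu · N̂ = -9*sin(u)/Abs(sin(u)),
  M(u, v) = r_uv · N̂ = 0,
  N(u, v) = r_vv · N̂ = -9*sin(u)^3/Abs(sin(u)).
Evaluating at (u, v) = (2*pi/3, -2*pi/3):
  L = -9, M = 0, N = -27/4.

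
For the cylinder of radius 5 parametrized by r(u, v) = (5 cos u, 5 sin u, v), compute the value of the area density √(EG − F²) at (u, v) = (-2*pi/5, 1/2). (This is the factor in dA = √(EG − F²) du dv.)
√(EG − F²)|_{(-2*pi/5, 1/2)} = 5

E = 25, F = 0, G = 1, so EG − F² = 25. Taking the positive square root: √(EG − F²) = 5. At (u, v) = (-2*pi/5, 1/2): 5.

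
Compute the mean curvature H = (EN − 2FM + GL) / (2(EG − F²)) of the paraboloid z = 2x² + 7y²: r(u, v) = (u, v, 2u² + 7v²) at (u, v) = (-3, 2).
H = 2585*sqrt(929)/863041

With E = 16*u^2 + 1, F = 56*u*v, G = 196*v^2 + 1, L = 4/sqrt(16*u^2 + 196*v^2 + 1), M = 0, N = 14/sqrt(16*u^2 + 196*v^2 + 1), assemble
  H = (EN − 2FM + GL) / (2(EG − F²)) = (112*u^2 + 392*v^2 + 9)/(16*u^2 + 196*v^2 + 1)^(3/2).
At (u, v) = (-3, 2): H = 2585*sqrt(929)/863041.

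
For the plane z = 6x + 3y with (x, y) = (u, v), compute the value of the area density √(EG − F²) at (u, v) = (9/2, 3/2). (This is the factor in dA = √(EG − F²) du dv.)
√(EG − F²)|_{(9/2, 3/2)} = sqrt(46)

E = 37, F = 18, G = 10, so EG − F² = 46. Taking the positive square root: √(EG − F²) = sqrt(46). At (u, v) = (9/2, 3/2): sqrt(46).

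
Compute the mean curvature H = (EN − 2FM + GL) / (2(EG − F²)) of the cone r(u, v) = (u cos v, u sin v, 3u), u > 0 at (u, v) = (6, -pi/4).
H = sqrt(10)/40

With E = 10, F = 0, G = u^2, L = 0, M = 0, N = 3*sqrt(10)*u^2/(10*Abs(u)), assemble
  H = (EN − 2FM + GL) / (2(EG − F²)) = 3*sqrt(10)/(20*Abs(u)).
At (u, v) = (6, -pi/4): H = sqrt(10)/40.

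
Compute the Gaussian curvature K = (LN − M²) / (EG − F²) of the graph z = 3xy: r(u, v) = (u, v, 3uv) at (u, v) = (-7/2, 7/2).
K = -36/196249

Coefficients of the first fundamental form: E = 9*v^2 + 1, F = 9*u*v, G = 9*u^2 + 1.
Coefficients of the second fundamental form: L = 0, M = 3/sqrt(9*u^2 + 9*v^2 + 1), N = 0.
Assemble K = (LN − M²)/(EG − F²) = -9/(81*u^4 + 162*u^2*v^2 + 18*u^2 + 81*v^4 + 18*v^2 + 1). At (u, v) = (-7/2, 7/2): K = -36/196249.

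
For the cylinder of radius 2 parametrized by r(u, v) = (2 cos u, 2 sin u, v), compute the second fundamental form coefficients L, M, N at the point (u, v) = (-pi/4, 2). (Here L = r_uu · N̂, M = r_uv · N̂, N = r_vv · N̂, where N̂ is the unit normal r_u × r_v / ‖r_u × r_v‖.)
L = -2;  M = 0;  N = 0

Compute the unit normal N̂(u, v) = (cos(u), sin(u), 0), and the second partials r_uu, r_uv, r_vv. Take dot products:
  L(u, v) = r_uu · N̂ = -2,
  M(u, v) = r_uv · N̂ = 0,
  N(u, v) = r_vv · N̂ = 0.
Evaluating at (u, v) = (-pi/4, 2):
  L = -2, M = 0, N = 0.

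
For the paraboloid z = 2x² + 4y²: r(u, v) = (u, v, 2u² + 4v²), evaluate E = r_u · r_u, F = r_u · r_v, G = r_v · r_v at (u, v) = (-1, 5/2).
E = 17;  F = -80;  G = 401

Partials: r_u = (1, 0, 4*u), r_v = (0, 1, 8*v). As functions of (u, v):
  E = r_u · r_u = 16*u^2 + 1,
  F = r_u · r_v = 32*u*v,
  G = r_v · r_v = 64*v^2 + 1.
Evaluating at (u, v) = (-1, 5/2): E = 17, F = -80, G = 401.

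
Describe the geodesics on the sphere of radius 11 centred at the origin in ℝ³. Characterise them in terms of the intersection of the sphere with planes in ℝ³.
Geodesics on the sphere of radius 11 are great circles — circles of radius 11 obtained as the intersection of the sphere with planes through the origin (the centre of the sphere).

A curve α(t) of nonzero constant speed on the sphere of radius 11 is a geodesic iff its acceleration α̈ is everywhere normal to the surface, i.e. parallel to the radial vector α(t). Then d/dt(α × α̇) = α̇ × α̇ + α × α̈ = 0, so α × α̇ is a constant vector n ≠ 0 and α(t) · n = 0 for all t: α lies in the plane through the origin with normal n. The intersection of that plane with the sphere is a circle of radius 11 (a great circle). Conversely, a great circle traversed at constant speed has centripetal acceleration pointing at the origin, hence normal to the sphere, so every great circle is a geodesic.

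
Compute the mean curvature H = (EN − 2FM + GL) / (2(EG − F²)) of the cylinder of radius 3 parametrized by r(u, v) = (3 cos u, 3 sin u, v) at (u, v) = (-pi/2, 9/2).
H = -1/6

With E = 9, F = 0, G = 1, L = -3, M = 0, N = 0, assemble
  H = (EN − 2FM + GL) / (2(EG − F²)) = -1/6.
At (u, v) = (-pi/2, 9/2): H = -1/6.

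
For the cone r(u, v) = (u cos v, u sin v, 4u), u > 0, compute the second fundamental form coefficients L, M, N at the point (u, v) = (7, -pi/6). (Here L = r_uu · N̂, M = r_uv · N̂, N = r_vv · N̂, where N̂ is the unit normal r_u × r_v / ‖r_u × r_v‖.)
L = 0;  M = 0;  N = 28*sqrt(17)/17

Compute the unit normal N̂(u, v) = (-4*sqrt(17)*u*cos(v)/(17*Abs(u)), -4*sqrt(17)*u*sin(v)/(17*Abs(u)), sqrt(17)*u/(17*Abs(u))), and the second partials r_uu, r_uv, r_vv. Take dot products:
  L(u, v) = r_uu · N̂ = 0,
  M(u, v) = r_uv · N̂ = 0,
  N(u, v) = r_vv · N̂ = 4*sqrt(17)*u^2/(17*Abs(u)).
Evaluating at (u, v) = (7, -pi/6):
  L = 0, M = 0, N = 28*sqrt(17)/17.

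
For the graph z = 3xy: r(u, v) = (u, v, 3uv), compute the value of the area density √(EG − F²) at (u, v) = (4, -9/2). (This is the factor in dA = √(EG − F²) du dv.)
√(EG − F²)|_{(4, -9/2)} = sqrt(1309)/2

E = 9*v^2 + 1, F = 9*u*v, G = 9*u^2 + 1, so EG − F² = 9*u^2 + 9*v^2 + 1. Taking the positive square root: √(EG − F²) = sqrt(9*u^2 + 9*v^2 + 1). At (u, v) = (4, -9/2): sqrt(1309)/2.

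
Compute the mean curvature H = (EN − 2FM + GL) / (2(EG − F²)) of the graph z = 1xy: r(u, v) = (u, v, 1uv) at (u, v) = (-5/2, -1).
H = -20*sqrt(33)/1089

With E = v^2 + 1, F = u*v, G = u^2 + 1, L = 0, M = 1/sqrt(u^2 + v^2 + 1), N = 0, assemble
  H = (EN − 2FM + GL) / (2(EG − F²)) = -u*v/(u^2 + v^2 + 1)^(3/2).
At (u, v) = (-5/2, -1): H = -20*sqrt(33)/1089.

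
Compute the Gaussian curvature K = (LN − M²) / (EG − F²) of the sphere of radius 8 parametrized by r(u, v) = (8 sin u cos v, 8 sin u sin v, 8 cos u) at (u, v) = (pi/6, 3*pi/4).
K = 1/64

Coefficients of the first fundamental form: E = 64, F = 0, G = 64*sin(u)^2.
Coefficients of the second fundamental form: L = -8*sin(u)/Abs(sin(u)), M = 0, N = -8*sin(u)^3/Abs(sin(u)).
Assemble K = (LN − M²)/(EG − F²) = 1/64. At (u, v) = (pi/6, 3*pi/4): K = 1/64.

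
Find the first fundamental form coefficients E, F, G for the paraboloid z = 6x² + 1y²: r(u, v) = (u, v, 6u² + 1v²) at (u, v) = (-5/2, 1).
E = 901;  F = -60;  G = 5

Partials: r_u = (1, 0, 12*u), r_v = (0, 1, 2*v). As functions of (u, v):
  E = r_u · r_u = 144*u^2 + 1,
  F = r_u · r_v = 24*u*v,
  G = r_v · r_v = 4*v^2 + 1.
Evaluating at (u, v) = (-5/2, 1): E = 901, F = -60, G = 5.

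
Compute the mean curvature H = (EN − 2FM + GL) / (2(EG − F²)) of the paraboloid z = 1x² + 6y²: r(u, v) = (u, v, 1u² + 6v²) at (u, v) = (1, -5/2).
H = 931*sqrt(905)/819025

With E = 4*u^2 + 1, F = 24*u*v, G = 144*v^2 + 1, L = 2/sqrt(4*u^2 + 144*v^2 + 1), M = 0, N = 12/sqrt(4*u^2 + 144*v^2 + 1), assemble
  H = (EN − 2FM + GL) / (2(EG − F²)) = (24*u^2 + 144*v^2 + 7)/(4*u^2 + 144*v^2 + 1)^(3/2).
At (u, v) = (1, -5/2): H = 931*sqrt(905)/819025.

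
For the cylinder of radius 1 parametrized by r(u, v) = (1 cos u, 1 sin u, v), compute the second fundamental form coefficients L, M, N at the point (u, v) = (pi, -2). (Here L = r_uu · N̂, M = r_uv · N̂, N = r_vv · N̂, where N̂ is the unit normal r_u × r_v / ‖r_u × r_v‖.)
L = -1;  M = 0;  N = 0

Compute the unit normal N̂(u, v) = (cos(u), sin(u), 0), and the second partials r_uu, r_uv, r_vv. Take dot products:
  L(u, v) = r_uu · N̂ = -1,
  M(u, v) = r_uv · N̂ = 0,
  N(u, v) = r_vv · N̂ = 0.
Evaluating at (u, v) = (pi, -2):
  L = -1, M = 0, N = 0.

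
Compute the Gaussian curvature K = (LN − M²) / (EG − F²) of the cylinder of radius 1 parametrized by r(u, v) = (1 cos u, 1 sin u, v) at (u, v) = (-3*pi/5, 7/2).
K = 0

Coefficients of the first fundamental form: E = 1, F = 0, G = 1.
Coefficients of the second fundamental form: L = -1, M = 0, N = 0.
Assemble K = (LN − M²)/(EG − F²) = 0. At (u, v) = (-3*pi/5, 7/2): K = 0.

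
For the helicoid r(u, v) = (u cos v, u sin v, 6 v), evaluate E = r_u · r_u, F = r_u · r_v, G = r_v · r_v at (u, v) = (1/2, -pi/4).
E = 1;  F = 0;  G = 145/4

Partials: r_u = (cos(v), sin(v), 0), r_v = (-u*sin(v), u*cos(v), 6). As functions of (u, v):
  E = r_u · r_u = 1,
  F = r_u · r_v = 0,
  G = r_v · r_v = u^2 + 36.
Evaluating at (u, v) = (1/2, -pi/4): E = 1, F = 0, G = 145/4.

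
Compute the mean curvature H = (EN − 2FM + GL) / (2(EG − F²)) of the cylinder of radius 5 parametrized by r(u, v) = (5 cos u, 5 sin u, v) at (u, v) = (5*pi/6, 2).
H = -1/10

With E = 25, F = 0, G = 1, L = -5, M = 0, N = 0, assemble
  H = (EN − 2FM + GL) / (2(EG − F²)) = -1/10.
At (u, v) = (5*pi/6, 2): H = -1/10.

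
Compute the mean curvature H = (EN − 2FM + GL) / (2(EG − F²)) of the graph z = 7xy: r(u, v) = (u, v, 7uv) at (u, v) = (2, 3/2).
H = -8232*sqrt(1229)/1510441

With E = 49*v^2 + 1, F = 49*u*v, G = 49*u^2 + 1, L = 0, M = 7/sqrt(49*u^2 + 49*v^2 + 1), N = 0, assemble
  H = (EN − 2FM + GL) / (2(EG − F²)) = -343*u*v/(49*u^2 + 49*v^2 + 1)^(3/2).
At (u, v) = (2, 3/2): H = -8232*sqrt(1229)/1510441.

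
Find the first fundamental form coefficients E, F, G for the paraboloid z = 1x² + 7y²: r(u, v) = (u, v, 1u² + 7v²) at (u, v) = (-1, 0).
E = 5;  F = 0;  G = 1

Partials: r_u = (1, 0, 2*u), r_v = (0, 1, 14*v). As functions of (u, v):
  E = r_u · r_u = 4*u^2 + 1,
  F = r_u · r_v = 28*u*v,
  G = r_v · r_v = 196*v^2 + 1.
Evaluating at (u, v) = (-1, 0): E = 5, F = 0, G = 1.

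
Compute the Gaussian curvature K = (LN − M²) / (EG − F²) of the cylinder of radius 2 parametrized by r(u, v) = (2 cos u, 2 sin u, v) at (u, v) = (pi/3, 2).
K = 0

Coefficients of the first fundamental form: E = 4, F = 0, G = 1.
Coefficients of the second fundamental form: L = -2, M = 0, N = 0.
Assemble K = (LN − M²)/(EG − F²) = 0. At (u, v) = (pi/3, 2): K = 0.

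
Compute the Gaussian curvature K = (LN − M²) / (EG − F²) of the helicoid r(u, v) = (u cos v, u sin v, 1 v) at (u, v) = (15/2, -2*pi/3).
K = -16/52441

Coefficients of the first fundamental form: E = 1, F = 0, G = u^2 + 1.
Coefficients of the second fundamental form: L = 0, M = -1/sqrt(u^2 + 1), N = 0.
Assemble K = (LN − M²)/(EG − F²) = -1/(u^2 + 1)^2. At (u, v) = (15/2, -2*pi/3): K = -16/52441.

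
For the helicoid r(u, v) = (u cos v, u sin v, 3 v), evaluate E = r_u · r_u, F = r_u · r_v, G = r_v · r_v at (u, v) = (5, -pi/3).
E = 1;  F = 0;  G = 34

Partials: r_u = (cos(v), sin(v), 0), r_v = (-u*sin(v), u*cos(v), 3). As functions of (u, v):
  E = r_u · r_u = 1,
  F = r_u · r_v = 0,
  G = r_v · r_v = u^2 + 9.
Evaluating at (u, v) = (5, -pi/3): E = 1, F = 0, G = 34.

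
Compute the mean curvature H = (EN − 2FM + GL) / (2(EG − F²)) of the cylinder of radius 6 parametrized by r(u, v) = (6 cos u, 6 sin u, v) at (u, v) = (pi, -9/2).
H = -1/12

With E = 36, F = 0, G = 1, L = -6, M = 0, N = 0, assemble
  H = (EN − 2FM + GL) / (2(EG − F²)) = -1/12.
At (u, v) = (pi, -9/2): H = -1/12.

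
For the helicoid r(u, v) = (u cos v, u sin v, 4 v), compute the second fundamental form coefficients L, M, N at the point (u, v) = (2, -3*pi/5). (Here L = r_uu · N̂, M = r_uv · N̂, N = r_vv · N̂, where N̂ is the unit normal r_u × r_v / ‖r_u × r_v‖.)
L = 0;  M = -2*sqrt(5)/5;  N = 0

Compute the unit normal N̂(u, v) = (4*sin(v)/sqrt(u^2 + 16), -4*cos(v)/sqrt(u^2 + 16), u/sqrt(u^2 + 16)), and the second partials r_uu, r_uv, r_vv. Take dot products:
  L(u, v) = r_uu · N̂ = 0,
  M(u, v) = r_uv · N̂ = -4/sqrt(u^2 + 16),
  N(u, v) = r_vv · N̂ = 0.
Evaluating at (u, v) = (2, -3*pi/5):
  L = 0, M = -2*sqrt(5)/5, N = 0.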